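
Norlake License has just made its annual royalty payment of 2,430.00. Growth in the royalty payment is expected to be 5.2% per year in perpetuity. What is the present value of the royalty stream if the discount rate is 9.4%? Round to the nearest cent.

60865.71

D₁ = D₀ × (1 + g) = 2,430.00 × 1.052 = 2,556.3600
Growing perpetuity: P = D₁ / (r − g) = 2,556.3600 / (0.094 − 0.052) = 60,865.71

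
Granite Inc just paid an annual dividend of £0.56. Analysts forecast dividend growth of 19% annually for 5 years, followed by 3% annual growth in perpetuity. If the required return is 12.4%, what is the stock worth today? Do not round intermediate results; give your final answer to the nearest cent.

£11.50

D_1 = 0.66640
D_2 = 0.79302
D_3 = 0.94369
D_4 = 1.12299
D_5 = 1.33636
Terminal value at year 5: TV = D_5×(1+g_2)/(r−g_2) = 1.37645/0.094 = 14.64307
P_0 = D_1/(1+r)^1 + D_2/(1+r)^2 + D_3/(1+r)^3 + D_4/(1+r)^4 + D_5/(1+r)^5 + TV/(1+r)^5
    = 0.59288 + 0.62770 + 0.66455 + 0.70358 + 0.74489 + 8.16208 = 11.49567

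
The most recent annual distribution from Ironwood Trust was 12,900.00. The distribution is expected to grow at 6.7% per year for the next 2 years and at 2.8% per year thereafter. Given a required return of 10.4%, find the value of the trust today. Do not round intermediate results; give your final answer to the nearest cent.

D_1 = 13764.30000
D_2 = 14686.50810
Terminal value at year 2: TV = D_2×(1+g_2)/(r−g_2) = 15097.73033/0.076 = 198654.34641
P_0 = D_1/(1+r)^1 + D_2/(1+r)^2 + TV/(1+r)^2
    = 12467.66304 + 12049.81564 + 162989.61156 = 187507.09025

187507.09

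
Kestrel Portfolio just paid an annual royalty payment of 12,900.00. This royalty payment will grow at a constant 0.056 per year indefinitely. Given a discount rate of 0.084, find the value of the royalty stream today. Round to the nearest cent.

486514.29

D₁ = D₀ × (1 + g) = 12,900.00 × 1.056 = 13,622.4000
Growing perpetuity: P = D₁ / (r − g) = 13,622.4000 / (0.084 − 0.056) = 486,514.29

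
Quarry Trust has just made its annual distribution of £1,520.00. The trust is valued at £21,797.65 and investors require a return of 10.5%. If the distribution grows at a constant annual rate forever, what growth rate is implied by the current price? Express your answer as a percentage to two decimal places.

3.30%

P = D₀(1+g)/(r−g) ⇒ P(r−g) = D₀(1+g) ⇒ g(P+D₀) = P·r − D₀
g = (P·r − D₀)/(P + D₀) = (£21,797.65×0.105 − £1,520.00) / (£21,797.65 + £1,520.00) = 0.032969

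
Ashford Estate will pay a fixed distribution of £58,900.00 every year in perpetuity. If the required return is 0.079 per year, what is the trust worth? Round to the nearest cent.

£745569.62

Level perpetuity: PV = C / r = £58,900.00 / 0.079 = £745,569.62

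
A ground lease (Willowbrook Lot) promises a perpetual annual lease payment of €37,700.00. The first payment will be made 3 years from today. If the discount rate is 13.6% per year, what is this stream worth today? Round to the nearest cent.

€214805.69

Value at end of year 2: C / r = €37,700.00 / 0.136 = €277,205.8824
Discount to today: PV = €277,205.8824 / (1 + 0.136)^2 = €277,205.8824 / 1.290496 = €214,805.69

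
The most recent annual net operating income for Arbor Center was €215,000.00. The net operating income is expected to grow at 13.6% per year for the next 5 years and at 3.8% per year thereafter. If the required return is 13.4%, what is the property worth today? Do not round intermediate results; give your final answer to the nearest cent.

€3425961.05

D_1 = 244240.00000
D_2 = 277456.64000
D_3 = 315190.74304
D_4 = 358056.68409
D_5 = 406752.39313
Terminal value at year 5: TV = D_5×(1+g_2)/(r−g_2) = 422208.98407/0.096 = 4398010.25072
P_0 = D_1/(1+r)^1 + D_2/(1+r)^2 + D_3/(1+r)^3 + D_4/(1+r)^4 + D_5/(1+r)^5 + TV/(1+r)^5
    = 215379.18871 + 215759.04619 + 216139.57361 + 216520.77215 + 216902.64300 + 2345259.82743 = 3425961.05109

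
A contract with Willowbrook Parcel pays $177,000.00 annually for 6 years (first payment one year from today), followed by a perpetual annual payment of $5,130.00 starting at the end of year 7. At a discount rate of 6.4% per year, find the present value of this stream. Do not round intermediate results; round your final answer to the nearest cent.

PV of 6-year annuity: $177,000.00 × [1 − (1+0.064)^−6] / 0.064 = 859534.46577
Perpetuity value at year 6: $5,130.00 / 0.064 = 80156.25000
PV of perpetuity: 80156.25000 / (1+0.064)^6 = 55244.31887
Total PV = 859534.46577 + 55244.31887 = 914778.78465

$914778.78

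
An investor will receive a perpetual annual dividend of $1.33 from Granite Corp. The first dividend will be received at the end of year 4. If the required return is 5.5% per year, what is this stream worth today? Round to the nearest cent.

Value at end of year 3: C / r = $1.33 / 0.055 = $24.1818
Discount to today: PV = $24.1818 / (1 + 0.055)^3 = $24.1818 / 1.174241 = $20.59

$20.59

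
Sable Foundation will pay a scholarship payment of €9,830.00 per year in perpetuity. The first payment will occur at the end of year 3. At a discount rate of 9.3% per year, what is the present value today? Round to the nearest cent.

Value at end of year 2: C / r = €9,830.00 / 0.093 = €105,698.9247
Discount to today: PV = €105,698.9247 / (1 + 0.093)^2 = €105,698.9247 / 1.194649 = €88,476.97

€88476.97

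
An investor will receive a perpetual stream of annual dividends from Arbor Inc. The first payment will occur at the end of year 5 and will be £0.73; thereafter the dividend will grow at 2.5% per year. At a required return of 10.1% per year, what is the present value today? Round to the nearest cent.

Value at end of year 4: C₁ / (r − g) = £0.73 / (0.101 − 0.025) = £9.6053
Discount to today: PV = £9.6053 / (1 + 0.101)^4 = £9.6053 / 1.469431 = £6.54

£6.54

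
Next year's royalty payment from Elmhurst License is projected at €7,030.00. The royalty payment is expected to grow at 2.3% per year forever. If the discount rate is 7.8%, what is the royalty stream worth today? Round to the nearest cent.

€127818.18

Growing perpetuity: P = D₁ / (r − g) = €7,030.0000 / (0.078 − 0.023) = €127,818.18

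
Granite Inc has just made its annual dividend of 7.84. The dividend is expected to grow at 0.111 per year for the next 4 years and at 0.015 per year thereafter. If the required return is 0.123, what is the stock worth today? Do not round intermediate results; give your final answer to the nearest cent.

D_1 = 8.71024
D_2 = 9.67708
D_3 = 10.75123
D_4 = 11.94462
Terminal value at year 4: TV = D_4×(1+g_2)/(r−g_2) = 12.12379/0.108 = 112.25730
P_0 = D_1/(1+r)^1 + D_2/(1+r)^2 + D_3/(1+r)^3 + D_4/(1+r)^4 + TV/(1+r)^4
    = 7.75622 + 7.67334 + 7.59135 + 7.51023 + 70.58226 = 101.11341

101.11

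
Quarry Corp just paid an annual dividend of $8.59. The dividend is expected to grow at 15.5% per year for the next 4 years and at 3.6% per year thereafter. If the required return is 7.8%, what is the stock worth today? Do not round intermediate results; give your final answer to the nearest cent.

$320.18

D_1 = 9.92145
D_2 = 11.45927
D_3 = 13.23546
D_4 = 15.28696
Terminal value at year 4: TV = D_4×(1+g_2)/(r−g_2) = 15.83729/0.042 = 377.07832
P_0 = D_1/(1+r)^1 + D_2/(1+r)^2 + D_3/(1+r)^3 + D_4/(1+r)^4 + TV/(1+r)^4
    = 9.20357 + 9.86097 + 10.56532 + 11.31999 + 279.22643 = 320.17628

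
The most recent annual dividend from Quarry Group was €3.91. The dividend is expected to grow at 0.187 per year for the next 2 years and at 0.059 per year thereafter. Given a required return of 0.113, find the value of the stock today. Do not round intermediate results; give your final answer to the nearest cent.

€95.83

D_1 = 4.64117
D_2 = 5.50907
Terminal value at year 2: TV = D_2×(1+g_2)/(r−g_2) = 5.83410/0.054 = 108.03896
P_0 = D_1/(1+r)^1 + D_2/(1+r)^2 + TV/(1+r)^2
    = 4.16996 + 4.44721 + 87.21478 = 95.83195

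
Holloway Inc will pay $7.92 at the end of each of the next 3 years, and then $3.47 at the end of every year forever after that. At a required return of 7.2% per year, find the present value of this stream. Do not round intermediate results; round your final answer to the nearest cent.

$59.83

PV of 3-year annuity: $7.92 × [1 − (1+0.072)^−3] / 0.072 = 20.70887
Perpetuity value at year 3: $3.47 / 0.072 = 48.19444
PV of perpetuity: 48.19444 / (1+0.072)^3 = 39.12124
Total PV = 20.70887 + 39.12124 = 59.83011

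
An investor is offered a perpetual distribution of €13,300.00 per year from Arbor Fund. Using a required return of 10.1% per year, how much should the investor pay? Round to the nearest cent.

€131683.17

Level perpetuity: PV = C / r = €13,300.00 / 0.101 = €131,683.17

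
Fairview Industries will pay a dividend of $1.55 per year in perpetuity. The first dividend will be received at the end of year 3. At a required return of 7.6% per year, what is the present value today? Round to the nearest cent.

Value at end of year 2: C / r = $1.55 / 0.076 = $20.3947
Discount to today: PV = $20.3947 / (1 + 0.076)^2 = $20.3947 / 1.157776 = $17.62

$17.62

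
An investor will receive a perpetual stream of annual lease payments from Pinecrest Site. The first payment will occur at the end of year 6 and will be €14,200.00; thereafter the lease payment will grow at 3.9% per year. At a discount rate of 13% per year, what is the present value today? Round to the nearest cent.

Value at end of year 5: C₁ / (r − g) = €14,200.00 / (0.13 − 0.039) = €156,043.9560
Discount to today: PV = €156,043.9560 / (1 + 0.13)^5 = €156,043.9560 / 1.842435 = €84,694.41

€84694.41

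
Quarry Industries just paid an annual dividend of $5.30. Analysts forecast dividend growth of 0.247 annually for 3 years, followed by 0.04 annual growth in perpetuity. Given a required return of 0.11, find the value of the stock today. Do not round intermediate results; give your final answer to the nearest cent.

$131.80

D_1 = 6.60910
D_2 = 8.24155
D_3 = 10.27721
Terminal value at year 3: TV = D_3×(1+g_2)/(r−g_2) = 10.68830/0.07 = 152.68998
P_0 = D_1/(1+r)^1 + D_2/(1+r)^2 + D_3/(1+r)^3 + TV/(1+r)^3
    = 5.95414 + 6.68902 + 7.51461 + 111.64560 = 131.80337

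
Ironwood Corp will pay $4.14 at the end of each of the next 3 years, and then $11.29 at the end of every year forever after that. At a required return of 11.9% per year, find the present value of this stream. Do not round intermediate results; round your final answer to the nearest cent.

$77.67

PV of 3-year annuity: $4.14 × [1 − (1+0.119)^−3] / 0.119 = 9.96069
Perpetuity value at year 3: $11.29 / 0.119 = 94.87395
PV of perpetuity: 94.87395 / (1+0.119)^3 = 67.71061
Total PV = 9.96069 + 67.71061 = 77.67130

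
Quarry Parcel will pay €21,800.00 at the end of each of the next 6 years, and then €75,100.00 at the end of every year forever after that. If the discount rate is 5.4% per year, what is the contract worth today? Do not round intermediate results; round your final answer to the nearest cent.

PV of 6-year annuity: €21,800.00 × [1 − (1+0.054)^−6] / 0.054 = 109248.61200
Perpetuity value at year 6: €75,100.00 / 0.054 = 1390740.74074
PV of perpetuity: 1390740.74074 / (1+0.054)^6 = 1014384.28381
Total PV = 109248.61200 + 1014384.28381 = 1123632.89581

€1123632.90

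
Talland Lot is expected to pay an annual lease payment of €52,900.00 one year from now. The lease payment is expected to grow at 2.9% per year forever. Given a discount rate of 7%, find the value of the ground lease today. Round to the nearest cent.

Growing perpetuity: P = D₁ / (r − g) = €52,900.0000 / (0.07 − 0.029) = €1,290,243.90

€1290243.90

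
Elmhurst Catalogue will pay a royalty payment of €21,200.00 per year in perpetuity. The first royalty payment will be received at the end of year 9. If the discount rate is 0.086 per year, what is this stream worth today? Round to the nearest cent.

Value at end of year 8: C / r = €21,200.00 / 0.086 = €246,511.6279
Discount to today: PV = €246,511.6279 / (1 + 0.086)^8 = €246,511.6279 / 1.934811 = €127,408.62

€127408.62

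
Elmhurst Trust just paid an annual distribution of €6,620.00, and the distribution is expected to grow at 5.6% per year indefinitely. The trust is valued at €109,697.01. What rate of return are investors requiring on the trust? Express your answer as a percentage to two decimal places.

11.97%

D₁ = €6,620.00 × 1.056 = €6,990.7200
P = D₁/(r − g) ⇒ r = D₁/P + g = €6,990.7200/€109,697.01 + 0.056 = 0.063728 + 0.056 = 0.119728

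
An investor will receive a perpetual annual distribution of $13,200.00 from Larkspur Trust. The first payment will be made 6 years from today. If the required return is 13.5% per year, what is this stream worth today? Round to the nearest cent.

$51911.17

Value at end of year 5: C / r = $13,200.00 / 0.135 = $97,777.7778
Discount to today: PV = $97,777.7778 / (1 + 0.135)^5 = $97,777.7778 / 1.883559 = $51,911.17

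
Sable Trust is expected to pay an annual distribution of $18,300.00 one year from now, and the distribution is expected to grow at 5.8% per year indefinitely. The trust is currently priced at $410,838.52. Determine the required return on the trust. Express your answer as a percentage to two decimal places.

10.25%

P = D₁/(r − g) ⇒ r = D₁/P + g = $18,300.0000/$410,838.52 + 0.058 = 0.044543 + 0.058 = 0.102543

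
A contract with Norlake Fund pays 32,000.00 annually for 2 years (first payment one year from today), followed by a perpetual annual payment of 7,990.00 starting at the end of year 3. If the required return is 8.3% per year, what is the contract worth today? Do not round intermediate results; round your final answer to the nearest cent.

138905.78

PV of 2-year annuity: 32,000.00 × [1 − (1+0.083)^−2] / 0.083 = 56830.61227
Perpetuity value at year 2: 7,990.00 / 0.083 = 96265.06024
PV of perpetuity: 96265.06024 / (1+0.083)^2 = 82075.16674
Total PV = 56830.61227 + 82075.16674 = 138905.77901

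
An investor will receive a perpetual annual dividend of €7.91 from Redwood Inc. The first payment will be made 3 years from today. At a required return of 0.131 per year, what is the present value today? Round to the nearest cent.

Value at end of year 2: C / r = €7.91 / 0.131 = €60.3817
Discount to today: PV = €60.3817 / (1 + 0.131)^2 = €60.3817 / 1.279161 = €47.20

€47.20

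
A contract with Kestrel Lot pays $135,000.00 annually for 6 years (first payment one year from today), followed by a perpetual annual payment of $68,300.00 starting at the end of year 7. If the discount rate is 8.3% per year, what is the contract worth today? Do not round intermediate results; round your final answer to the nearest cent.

PV of 6-year annuity: $135,000.00 × [1 − (1+0.083)^−6] / 0.083 = 618449.38008
Perpetuity value at year 6: $68,300.00 / 0.083 = 822891.56627
PV of perpetuity: 822891.56627 / (1+0.083)^6 = 510001.99101
Total PV = 618449.38008 + 510001.99101 = 1128451.37109

$1128451.37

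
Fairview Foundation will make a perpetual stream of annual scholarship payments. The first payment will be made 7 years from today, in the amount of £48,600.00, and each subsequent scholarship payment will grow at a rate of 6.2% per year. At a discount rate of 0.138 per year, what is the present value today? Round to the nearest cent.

£294421.22

Value at end of year 6: C₁ / (r − g) = £48,600.00 / (0.138 − 0.062) = £639,473.6842
Discount to today: PV = £639,473.6842 / (1 + 0.138)^6 = £639,473.6842 / 2.171969 = £294,421.22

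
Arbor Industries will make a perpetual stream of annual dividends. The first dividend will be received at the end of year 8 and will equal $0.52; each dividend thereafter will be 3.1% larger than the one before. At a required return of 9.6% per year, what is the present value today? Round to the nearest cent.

$4.21

Value at end of year 7: C₁ / (r − g) = $0.52 / (0.096 − 0.031) = $8.0000
Discount to today: PV = $8.0000 / (1 + 0.096)^7 = $8.0000 / 1.899651 = $4.21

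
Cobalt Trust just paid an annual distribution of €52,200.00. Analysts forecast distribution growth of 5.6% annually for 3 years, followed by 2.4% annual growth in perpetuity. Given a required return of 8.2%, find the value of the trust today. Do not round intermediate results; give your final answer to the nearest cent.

D_1 = 55123.20000
D_2 = 58210.09920
D_3 = 61469.86476
Terminal value at year 3: TV = D_3×(1+g_2)/(r−g_2) = 62945.14151/0.058 = 1085261.06051
P_0 = D_1/(1+r)^1 + D_2/(1+r)^2 + D_3/(1+r)^3 + TV/(1+r)^3
    = 50945.65619 + 49721.45373 + 48526.66834 + 856746.69618 = 1005940.47444

€1005940.47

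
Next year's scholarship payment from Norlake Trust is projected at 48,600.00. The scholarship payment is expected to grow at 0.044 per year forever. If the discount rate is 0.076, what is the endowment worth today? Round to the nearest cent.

1518750.00

Growing perpetuity: P = D₁ / (r − g) = 48,600.0000 / (0.076 − 0.044) = 1,518,750.00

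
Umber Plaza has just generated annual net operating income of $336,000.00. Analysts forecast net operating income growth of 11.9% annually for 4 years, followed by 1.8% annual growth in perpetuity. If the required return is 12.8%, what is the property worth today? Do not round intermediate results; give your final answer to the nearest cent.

D_1 = 375984.00000
D_2 = 420726.09600
D_3 = 470792.50142
D_4 = 526816.80909
Terminal value at year 4: TV = D_4×(1+g_2)/(r−g_2) = 536299.51166/0.11 = 4875450.10597
P_0 = D_1/(1+r)^1 + D_2/(1+r)^2 + D_3/(1+r)^3 + D_4/(1+r)^4 + TV/(1+r)^4
    = 333319.14894 + 330659.68764 + 328021.44545 + 325404.25307 + 3011468.45113 = 4328872.98623

$4328872.99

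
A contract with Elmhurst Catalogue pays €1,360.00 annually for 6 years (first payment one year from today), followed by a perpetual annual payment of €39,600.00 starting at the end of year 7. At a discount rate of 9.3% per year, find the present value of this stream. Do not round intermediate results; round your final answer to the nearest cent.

€255788.48

PV of 6-year annuity: €1,360.00 × [1 − (1+0.093)^−6] / 0.093 = 6046.66425
Perpetuity value at year 6: €39,600.00 / 0.093 = 425806.45161
PV of perpetuity: 425806.45161 / (1+0.093)^6 = 249741.81617
Total PV = 6046.66425 + 249741.81617 = 255788.48042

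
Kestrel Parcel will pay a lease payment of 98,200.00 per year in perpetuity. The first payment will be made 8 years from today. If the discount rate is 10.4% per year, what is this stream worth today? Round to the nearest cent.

472383.41

Value at end of year 7: C / r = 98,200.00 / 0.104 = 944,230.7692
Discount to today: PV = 944,230.7692 / (1 + 0.104)^7 = 944,230.7692 / 1.998865 = 472,383.41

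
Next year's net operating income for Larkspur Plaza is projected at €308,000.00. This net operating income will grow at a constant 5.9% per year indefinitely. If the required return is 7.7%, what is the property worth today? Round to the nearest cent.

Growing perpetuity: P = D₁ / (r − g) = €308,000.0000 / (0.077 − 0.059) = €17,111,111.11

€17111111.11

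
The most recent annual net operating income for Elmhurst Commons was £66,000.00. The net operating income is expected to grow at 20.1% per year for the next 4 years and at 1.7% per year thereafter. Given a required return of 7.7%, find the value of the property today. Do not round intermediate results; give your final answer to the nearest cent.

£2079160.45

D_1 = 79266.00000
D_2 = 95198.46600
D_3 = 114333.35767
D_4 = 137314.36256
Terminal value at year 4: TV = D_4×(1+g_2)/(r−g_2) = 139648.70672/0.06 = 2327478.44534
P_0 = D_1/(1+r)^1 + D_2/(1+r)^2 + D_3/(1+r)^3 + D_4/(1+r)^4 + TV/(1+r)^4
    = 73598.88579 + 82072.66652 + 91522.07288 + 102059.43317 + 1729907.39221 = 2079160.45057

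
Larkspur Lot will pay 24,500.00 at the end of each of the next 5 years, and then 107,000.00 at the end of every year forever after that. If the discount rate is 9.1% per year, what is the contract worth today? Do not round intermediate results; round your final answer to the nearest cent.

PV of 5-year annuity: 24,500.00 × [1 − (1+0.091)^−5] / 0.091 = 95049.70525
Perpetuity value at year 5: 107,000.00 / 0.091 = 1175824.17582
PV of perpetuity: 1175824.17582 / (1+0.091)^5 = 760709.13657
Total PV = 95049.70525 + 760709.13657 = 855758.84182

855758.84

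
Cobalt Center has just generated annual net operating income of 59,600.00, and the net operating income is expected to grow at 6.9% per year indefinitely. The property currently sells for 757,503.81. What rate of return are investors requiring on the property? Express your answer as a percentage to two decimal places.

15.31%

D₁ = 59,600.00 × 1.069 = 63,712.4000
P = D₁/(r − g) ⇒ r = D₁/P + g = 63,712.4000/757,503.81 + 0.069 = 0.084108 + 0.069 = 0.153108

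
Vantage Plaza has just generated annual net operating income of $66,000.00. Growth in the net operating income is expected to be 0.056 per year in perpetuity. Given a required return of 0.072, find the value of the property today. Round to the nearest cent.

D₁ = D₀ × (1 + g) = $66,000.00 × 1.056 = $69,696.0000
Growing perpetuity: P = D₁ / (r − g) = $69,696.0000 / (0.072 − 0.056) = $4,356,000.00

$4356000.00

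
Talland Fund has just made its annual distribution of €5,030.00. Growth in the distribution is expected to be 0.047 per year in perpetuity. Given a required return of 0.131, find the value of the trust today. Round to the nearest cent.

D₁ = D₀ × (1 + g) = €5,030.00 × 1.047 = €5,266.4100
Growing perpetuity: P = D₁ / (r − g) = €5,266.4100 / (0.131 − 0.047) = €62,695.36

€62695.36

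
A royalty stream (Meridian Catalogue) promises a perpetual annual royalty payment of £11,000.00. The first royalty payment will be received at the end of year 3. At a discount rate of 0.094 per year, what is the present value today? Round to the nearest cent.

Value at end of year 2: C / r = £11,000.00 / 0.094 = £117,021.2766
Discount to today: PV = £117,021.2766 / (1 + 0.094)^2 = £117,021.2766 / 1.196836 = £97,775.53

£97775.53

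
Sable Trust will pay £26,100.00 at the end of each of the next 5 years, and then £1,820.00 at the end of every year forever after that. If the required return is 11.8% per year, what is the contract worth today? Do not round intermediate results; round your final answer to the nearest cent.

PV of 5-year annuity: £26,100.00 × [1 − (1+0.118)^−5] / 0.118 = 94552.68646
Perpetuity value at year 5: £1,820.00 / 0.118 = 15423.72881
PV of perpetuity: 15423.72881 / (1+0.118)^5 = 8830.39972
Total PV = 94552.68646 + 8830.39972 = 103383.08618

£103383.09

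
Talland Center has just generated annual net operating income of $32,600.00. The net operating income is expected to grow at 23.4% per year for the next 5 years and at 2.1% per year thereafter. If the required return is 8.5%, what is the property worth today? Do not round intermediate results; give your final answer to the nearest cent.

D_1 = 40228.40000
D_2 = 49641.84560
D_3 = 61258.03747
D_4 = 75592.41824
D_5 = 93281.04411
Terminal value at year 5: TV = D_5×(1+g_2)/(r−g_2) = 95239.94603/0.064 = 1488124.15676
P_0 = D_1/(1+r)^1 + D_2/(1+r)^2 + D_3/(1+r)^3 + D_4/(1+r)^4 + D_5/(1+r)^5 + TV/(1+r)^5
    = 37076.86636 + 42168.52819 + 47959.41363 + 54545.54509 + 62036.13146 + 989670.15974 = 1233456.64447

$1233456.64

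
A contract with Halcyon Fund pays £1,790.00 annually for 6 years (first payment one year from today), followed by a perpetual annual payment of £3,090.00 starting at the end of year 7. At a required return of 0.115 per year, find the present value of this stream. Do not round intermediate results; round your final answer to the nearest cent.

PV of 6-year annuity: £1,790.00 × [1 − (1+0.115)^−6] / 0.115 = 7464.82632
Perpetuity value at year 6: £3,090.00 / 0.115 = 26869.56522
PV of perpetuity: 26869.56522 / (1+0.115)^6 = 13983.35665
Total PV = 7464.82632 + 13983.35665 = 21448.18297

£21448.18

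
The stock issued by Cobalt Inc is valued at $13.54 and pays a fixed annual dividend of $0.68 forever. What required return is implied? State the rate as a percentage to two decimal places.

P = C/r ⇒ r = C/P = $0.68/$13.54 = 0.050222

5.02%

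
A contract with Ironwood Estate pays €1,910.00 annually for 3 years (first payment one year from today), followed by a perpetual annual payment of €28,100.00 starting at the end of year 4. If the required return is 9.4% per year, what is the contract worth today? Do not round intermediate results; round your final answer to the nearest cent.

PV of 3-year annuity: €1,910.00 × [1 − (1+0.094)^−3] / 0.094 = 4800.51290
Perpetuity value at year 3: €28,100.00 / 0.094 = 298936.17021
PV of perpetuity: 298936.17021 / (1+0.094)^3 = 228310.82339
Total PV = 4800.51290 + 228310.82339 = 233111.33629

€233111.34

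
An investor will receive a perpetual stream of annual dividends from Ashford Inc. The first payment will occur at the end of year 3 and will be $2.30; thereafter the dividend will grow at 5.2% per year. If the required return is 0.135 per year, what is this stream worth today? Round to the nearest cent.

Value at end of year 2: C₁ / (r − g) = $2.30 / (0.135 − 0.052) = $27.7108
Discount to today: PV = $27.7108 / (1 + 0.135)^2 = $27.7108 / 1.288225 = $21.51

$21.51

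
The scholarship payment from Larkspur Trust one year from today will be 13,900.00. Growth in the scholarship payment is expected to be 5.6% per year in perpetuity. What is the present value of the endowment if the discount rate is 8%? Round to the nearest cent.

579166.67

Growing perpetuity: P = D₁ / (r − g) = 13,900.0000 / (0.08 − 0.056) = 579,166.67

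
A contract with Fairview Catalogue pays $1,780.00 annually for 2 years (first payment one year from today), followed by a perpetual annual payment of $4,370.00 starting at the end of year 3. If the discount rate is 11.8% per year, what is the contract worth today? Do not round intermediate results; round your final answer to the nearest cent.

PV of 2-year annuity: $1,780.00 × [1 − (1+0.118)^−2] / 0.118 = 3016.21539
Perpetuity value at year 2: $4,370.00 / 0.118 = 37033.89831
PV of perpetuity: 37033.89831 / (1+0.118)^2 = 29628.92008
Total PV = 3016.21539 + 29628.92008 = 32645.13547

$32645.14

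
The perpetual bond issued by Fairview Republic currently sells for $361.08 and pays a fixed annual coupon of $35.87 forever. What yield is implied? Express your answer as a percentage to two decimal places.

9.93%

P = C/r ⇒ r = C/P = $35.87/$361.08 = 0.099341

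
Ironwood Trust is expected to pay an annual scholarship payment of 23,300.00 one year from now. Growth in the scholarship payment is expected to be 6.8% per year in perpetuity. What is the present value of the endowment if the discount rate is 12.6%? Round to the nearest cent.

Growing perpetuity: P = D₁ / (r − g) = 23,300.0000 / (0.126 − 0.068) = 401,724.14

401724.14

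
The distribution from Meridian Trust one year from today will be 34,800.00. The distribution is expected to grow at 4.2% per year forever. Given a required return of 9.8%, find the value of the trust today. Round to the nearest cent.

621428.57

Growing perpetuity: P = D₁ / (r − g) = 34,800.0000 / (0.098 − 0.042) = 621,428.57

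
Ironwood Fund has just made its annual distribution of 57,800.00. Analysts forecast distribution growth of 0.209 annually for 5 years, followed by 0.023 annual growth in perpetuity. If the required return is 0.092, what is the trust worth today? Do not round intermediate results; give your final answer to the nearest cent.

D_1 = 69880.20000
D_2 = 84485.16180
D_3 = 102142.56062
D_4 = 123490.35578
D_5 = 149299.84014
Terminal value at year 5: TV = D_5×(1+g_2)/(r−g_2) = 152733.73647/0.069 = 2213532.41257
P_0 = D_1/(1+r)^1 + D_2/(1+r)^2 + D_3/(1+r)^3 + D_4/(1+r)^4 + D_5/(1+r)^5 + TV/(1+r)^5
    = 63992.85714 + 70849.23469 + 78440.22413 + 86844.53385 + 96149.30534 + 1425517.96174 = 1821794.11689

1821794.12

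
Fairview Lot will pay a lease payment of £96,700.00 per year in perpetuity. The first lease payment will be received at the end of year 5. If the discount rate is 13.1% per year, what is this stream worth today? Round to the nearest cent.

£451133.17

Value at end of year 4: C / r = £96,700.00 / 0.131 = £738,167.9389
Discount to today: PV = £738,167.9389 / (1 + 0.131)^4 = £738,167.9389 / 1.636253 = £451,133.17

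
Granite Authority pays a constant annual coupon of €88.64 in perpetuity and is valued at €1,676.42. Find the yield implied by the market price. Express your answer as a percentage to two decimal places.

P = C/r ⇒ r = C/P = €88.64/€1,676.42 = 0.052875

5.29%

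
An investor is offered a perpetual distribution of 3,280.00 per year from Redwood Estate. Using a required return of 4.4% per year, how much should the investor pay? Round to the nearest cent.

Level perpetuity: PV = C / r = 3,280.00 / 0.044 = 74,545.45

74545.45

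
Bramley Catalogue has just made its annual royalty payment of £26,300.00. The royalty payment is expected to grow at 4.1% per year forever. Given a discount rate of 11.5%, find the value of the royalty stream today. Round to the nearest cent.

D₁ = D₀ × (1 + g) = £26,300.00 × 1.041 = £27,378.3000
Growing perpetuity: P = D₁ / (r − g) = £27,378.3000 / (0.115 − 0.041) = £369,977.03

£369977.03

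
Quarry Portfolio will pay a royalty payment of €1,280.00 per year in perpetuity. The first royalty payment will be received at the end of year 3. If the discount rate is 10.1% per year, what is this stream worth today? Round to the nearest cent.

€10454.76

Value at end of year 2: C / r = €1,280.00 / 0.101 = €12,673.2673
Discount to today: PV = €12,673.2673 / (1 + 0.101)^2 = €12,673.2673 / 1.212201 = €10,454.76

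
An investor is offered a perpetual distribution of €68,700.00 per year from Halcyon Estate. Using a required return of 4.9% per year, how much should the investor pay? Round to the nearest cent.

€1402040.82

Level perpetuity: PV = C / r = €68,700.00 / 0.049 = €1,402,040.82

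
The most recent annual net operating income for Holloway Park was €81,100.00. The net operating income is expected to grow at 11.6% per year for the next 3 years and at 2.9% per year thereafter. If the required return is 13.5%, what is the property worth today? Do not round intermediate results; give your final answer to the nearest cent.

D_1 = 90507.60000
D_2 = 101006.48160
D_3 = 112723.23347
Terminal value at year 3: TV = D_3×(1+g_2)/(r−g_2) = 115992.20724/0.106 = 1094266.10600
P_0 = D_1/(1+r)^1 + D_2/(1+r)^2 + D_3/(1+r)^3 + TV/(1+r)^3
    = 79742.37885 + 78407.48441 + 77094.93621 + 748402.72981 = 983647.52928

€983647.53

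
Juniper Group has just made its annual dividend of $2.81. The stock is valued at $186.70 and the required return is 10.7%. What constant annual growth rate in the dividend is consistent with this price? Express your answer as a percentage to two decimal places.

9.06%

P = D₀(1+g)/(r−g) ⇒ P(r−g) = D₀(1+g) ⇒ g(P+D₀) = P·r − D₀
g = (P·r − D₀)/(P + D₀) = ($186.70×0.107 − $2.81) / ($186.70 + $2.81) = 0.090586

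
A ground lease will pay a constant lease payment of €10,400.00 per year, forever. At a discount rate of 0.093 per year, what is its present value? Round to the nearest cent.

Level perpetuity: PV = C / r = €10,400.00 / 0.093 = €111,827.96

€111827.96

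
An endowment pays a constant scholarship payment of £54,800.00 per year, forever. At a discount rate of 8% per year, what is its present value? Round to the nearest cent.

Level perpetuity: PV = C / r = £54,800.00 / 0.08 = £685,000.00

£685000.00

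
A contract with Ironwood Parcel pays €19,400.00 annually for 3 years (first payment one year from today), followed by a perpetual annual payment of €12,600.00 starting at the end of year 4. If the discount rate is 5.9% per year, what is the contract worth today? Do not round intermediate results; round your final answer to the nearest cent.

PV of 3-year annuity: €19,400.00 × [1 − (1+0.059)^−3] / 0.059 = 51952.52441
Perpetuity value at year 3: €12,600.00 / 0.059 = 213559.32203
PV of perpetuity: 213559.32203 / (1+0.059)^3 = 179816.96082
Total PV = 51952.52441 + 179816.96082 = 231769.48523

€231769.49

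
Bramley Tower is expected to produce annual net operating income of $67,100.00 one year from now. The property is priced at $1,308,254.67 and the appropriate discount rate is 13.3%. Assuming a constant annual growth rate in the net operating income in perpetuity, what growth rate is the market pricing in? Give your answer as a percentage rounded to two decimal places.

P = D₁/(r−g) ⇒ g = r − D₁/P = 0.133 − $67,100.00/$1,308,254.67 = 0.081710

8.17%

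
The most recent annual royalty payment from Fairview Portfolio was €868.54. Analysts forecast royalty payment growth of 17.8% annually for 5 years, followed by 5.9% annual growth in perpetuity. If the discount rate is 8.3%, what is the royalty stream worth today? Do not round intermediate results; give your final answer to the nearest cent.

€63980.68

D_1 = 1023.14012
D_2 = 1205.25906
D_3 = 1419.79517
D_4 = 1672.51872
D_5 = 1970.22705
Terminal value at year 5: TV = D_5×(1+g_2)/(r−g_2) = 2086.47044/0.024 = 86936.26843
P_0 = D_1/(1+r)^1 + D_2/(1+r)^2 + D_3/(1+r)^3 + D_4/(1+r)^4 + D_5/(1+r)^5 + TV/(1+r)^5
    = 944.72772 + 1027.59857 + 1117.73880 + 1215.78606 + 1322.43396 + 58352.39850 = 63980.68361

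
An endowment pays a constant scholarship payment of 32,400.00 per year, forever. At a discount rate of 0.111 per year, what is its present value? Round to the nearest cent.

291891.89

Level perpetuity: PV = C / r = 32,400.00 / 0.111 = 291,891.89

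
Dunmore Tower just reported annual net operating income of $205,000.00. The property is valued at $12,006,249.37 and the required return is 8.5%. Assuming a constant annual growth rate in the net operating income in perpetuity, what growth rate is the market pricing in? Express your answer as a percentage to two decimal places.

P = D₀(1+g)/(r−g) ⇒ P(r−g) = D₀(1+g) ⇒ g(P+D₀) = P·r − D₀
g = (P·r − D₀)/(P + D₀) = ($12,006,249.37×0.085 − $205,000.00) / ($12,006,249.37 + $205,000.00) = 0.066785

6.68%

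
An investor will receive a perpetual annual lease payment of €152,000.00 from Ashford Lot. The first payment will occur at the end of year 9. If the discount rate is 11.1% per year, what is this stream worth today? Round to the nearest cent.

Value at end of year 8: C / r = €152,000.00 / 0.111 = €1,369,369.3694
Discount to today: PV = €1,369,369.3694 / (1 + 0.111)^8 = €1,369,369.3694 / 2.321200 = €589,940.40

€589940.40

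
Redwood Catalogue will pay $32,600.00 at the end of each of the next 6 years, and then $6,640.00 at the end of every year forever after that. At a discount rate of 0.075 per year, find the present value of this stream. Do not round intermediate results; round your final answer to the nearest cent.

PV of 6-year annuity: $32,600.00 × [1 − (1+0.075)^−6] / 0.075 = 153019.39331
Perpetuity value at year 6: $6,640.00 / 0.075 = 88533.33333
PV of perpetuity: 88533.33333 / (1+0.075)^6 = 57366.19310
Total PV = 153019.39331 + 57366.19310 = 210385.58641

$210385.59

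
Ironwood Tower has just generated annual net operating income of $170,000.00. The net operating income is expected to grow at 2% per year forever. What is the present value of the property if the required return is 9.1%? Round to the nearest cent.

$2442253.52

D₁ = D₀ × (1 + g) = $170,000.00 × 1.02 = $173,400.0000
Growing perpetuity: P = D₁ / (r − g) = $173,400.0000 / (0.091 − 0.02) = $2,442,253.52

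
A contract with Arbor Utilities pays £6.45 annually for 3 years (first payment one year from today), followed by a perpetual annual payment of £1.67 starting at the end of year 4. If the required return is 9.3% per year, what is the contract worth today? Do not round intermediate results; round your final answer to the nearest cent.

PV of 3-year annuity: £6.45 × [1 − (1+0.093)^−3] / 0.093 = 16.23995
Perpetuity value at year 3: £1.67 / 0.093 = 17.95699
PV of perpetuity: 17.95699 / (1+0.093)^3 = 13.75223
Total PV = 16.23995 + 13.75223 = 29.99218

£29.99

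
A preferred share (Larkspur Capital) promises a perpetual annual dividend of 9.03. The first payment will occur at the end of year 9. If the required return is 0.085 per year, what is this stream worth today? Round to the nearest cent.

55.31

Value at end of year 8: C / r = 9.03 / 0.085 = 106.2353
Discount to today: PV = 106.2353 / (1 + 0.085)^8 = 106.2353 / 1.920604 = 55.31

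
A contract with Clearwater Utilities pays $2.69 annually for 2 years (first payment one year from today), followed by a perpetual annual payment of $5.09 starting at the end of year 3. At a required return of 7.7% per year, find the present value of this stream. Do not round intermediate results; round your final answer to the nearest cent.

PV of 2-year annuity: $2.69 × [1 − (1+0.077)^−2] / 0.077 = 4.81679
Perpetuity value at year 2: $5.09 / 0.077 = 66.10390
PV of perpetuity: 66.10390 / (1+0.077)^2 = 56.98961
Total PV = 4.81679 + 56.98961 = 61.80639

$61.81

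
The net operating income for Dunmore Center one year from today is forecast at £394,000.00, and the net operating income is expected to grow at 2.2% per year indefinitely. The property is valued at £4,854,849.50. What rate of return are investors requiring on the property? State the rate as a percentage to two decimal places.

P = D₁/(r − g) ⇒ r = D₁/P + g = £394,000.0000/£4,854,849.50 + 0.022 = 0.081156 + 0.022 = 0.103156

10.32%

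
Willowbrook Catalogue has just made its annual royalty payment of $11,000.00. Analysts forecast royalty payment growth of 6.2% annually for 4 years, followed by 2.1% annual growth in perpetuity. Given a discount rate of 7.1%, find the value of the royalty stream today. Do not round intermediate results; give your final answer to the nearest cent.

D_1 = 11682.00000
D_2 = 12406.28400
D_3 = 13175.47361
D_4 = 13992.35297
Terminal value at year 4: TV = D_4×(1+g_2)/(r−g_2) = 14286.19238/0.05 = 285723.84768
P_0 = D_1/(1+r)^1 + D_2/(1+r)^2 + D_3/(1+r)^3 + D_4/(1+r)^4 + TV/(1+r)^4
    = 10907.56303 + 10815.90283 + 10725.01289 + 10634.88673 + 217164.38709 = 260247.75257

$260247.75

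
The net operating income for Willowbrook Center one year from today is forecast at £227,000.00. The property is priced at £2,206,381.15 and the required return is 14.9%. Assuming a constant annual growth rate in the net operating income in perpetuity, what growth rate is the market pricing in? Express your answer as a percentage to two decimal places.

P = D₁/(r−g) ⇒ g = r − D₁/P = 0.149 − £227,000.00/£2,206,381.15 = 0.046117

4.61%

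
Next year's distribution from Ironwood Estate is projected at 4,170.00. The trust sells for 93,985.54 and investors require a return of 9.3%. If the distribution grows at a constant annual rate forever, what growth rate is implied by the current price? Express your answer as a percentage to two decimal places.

P = D₁/(r−g) ⇒ g = r − D₁/P = 0.093 − 4,170.00/93,985.54 = 0.048631

4.86%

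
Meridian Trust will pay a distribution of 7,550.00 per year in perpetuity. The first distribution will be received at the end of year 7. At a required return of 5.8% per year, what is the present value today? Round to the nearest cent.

92812.18

Value at end of year 6: C / r = 7,550.00 / 0.058 = 130,172.4138
Discount to today: PV = 130,172.4138 / (1 + 0.058)^6 = 130,172.4138 / 1.402536 = 92,812.18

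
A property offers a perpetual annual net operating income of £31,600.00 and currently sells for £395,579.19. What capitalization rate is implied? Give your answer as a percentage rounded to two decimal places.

7.99%

P = C/r ⇒ r = C/P = £31,600.00/£395,579.19 = 0.079883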